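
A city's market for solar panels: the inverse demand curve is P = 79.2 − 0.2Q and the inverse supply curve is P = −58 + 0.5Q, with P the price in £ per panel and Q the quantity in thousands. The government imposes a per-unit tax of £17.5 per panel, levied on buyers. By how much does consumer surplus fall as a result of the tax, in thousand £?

Inverting to Q(P) form: Qd = 396 − 5P; Qs = 2P + 116.
Without the tax, 396 − 5P = 2P + 116 gives 7P = 280, so P* = £40 and Q* = 196.
With the tax collected from buyers, demand (in seller-price terms) shifts: Qd = 396 − 5(P + 17.5).
New equilibrium: buyers pay £45, suppliers receive £27.5, Q = 171. (Wedge: Pb − Ps = 17.5.)
ΔCS is the trapezoid between Q = 171 and Q = 196 of height £5: ½ · (196 + 171) · 5 = £917.5.

Consumer surplus falls by £917.5 thousand.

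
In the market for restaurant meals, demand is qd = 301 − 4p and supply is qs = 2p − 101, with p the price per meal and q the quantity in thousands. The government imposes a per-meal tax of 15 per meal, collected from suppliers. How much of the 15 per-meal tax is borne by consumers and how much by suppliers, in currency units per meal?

Before the tax: set 301 − 4p = 2p − 101 → p* = 67, q* = 33.
With the tax collected from suppliers, supply shifts: qs = 2(p − 15) − 101.
New equilibrium: consumers pay 72, suppliers receive 57, q = 13. (Wedge: pb − ps = 15.)
Burden on consumers: 5; on suppliers: 10. (They sum to 15.)
The less price-elastic side of the market bears the larger share of a per-unit tax.

Consumers bear 5 per meal; suppliers bear 10 per meal.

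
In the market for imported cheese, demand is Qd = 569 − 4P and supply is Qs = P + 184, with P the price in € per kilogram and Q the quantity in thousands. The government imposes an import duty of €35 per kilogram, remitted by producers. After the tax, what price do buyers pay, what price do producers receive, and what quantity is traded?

Buyers pay €84; producers receive €49; quantity = 233.

Without the tax, 569 − 4P = P + 184 gives 5P = 385, so P* = €77 and Q* = 261.
With the tax collected from producers, supply shifts: Qs = (P − 35) + 184.
Solving gives Q = 233 with buyers paying €84 and producers receiving €49 (the €35 wedge).
The less price-elastic side of the market bears the larger share of a per-unit tax.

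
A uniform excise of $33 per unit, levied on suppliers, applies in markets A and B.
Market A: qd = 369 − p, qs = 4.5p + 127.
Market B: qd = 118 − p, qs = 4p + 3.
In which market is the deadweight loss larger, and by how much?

Market A, by $9.9.

Market A: pre-tax p* = $44, q* = 325; post-tax q = 298; deadweight loss = $445.5.
Market B: pre-tax p* = $23, q* = 95; post-tax q = 68.6; deadweight loss = $435.6.
Difference: $445.5 vs $435.6 → market A is larger by $9.9.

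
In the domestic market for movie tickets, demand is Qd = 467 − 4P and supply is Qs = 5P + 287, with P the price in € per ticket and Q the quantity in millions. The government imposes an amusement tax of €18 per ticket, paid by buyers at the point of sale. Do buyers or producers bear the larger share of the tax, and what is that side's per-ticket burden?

Buyers bear the larger share: €10 per ticket.

Without the tax, 467 − 4P = 5P + 287 gives 9P = 180, so P* = €20 and Q* = 387.
With the tax collected from buyers, demand (in seller-price terms) shifts: Qd = 467 − 4(P + 18).
Solving gives Q = 347 with buyers paying €30 and producers receiving €12 (the €18 wedge).
Per-ticket burden: buyers €10, producers €8.
Buyers take the larger share because demand is less price-elastic here (demand slope 4 vs supply slope 5).
The less price-elastic side of the market bears the larger share of a per-unit tax.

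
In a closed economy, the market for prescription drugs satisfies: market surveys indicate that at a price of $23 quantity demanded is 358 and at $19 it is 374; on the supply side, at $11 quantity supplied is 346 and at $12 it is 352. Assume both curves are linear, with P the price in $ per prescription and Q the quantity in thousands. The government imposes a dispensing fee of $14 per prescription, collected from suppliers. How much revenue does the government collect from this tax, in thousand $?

Tax revenue = $4877.6 thousand.

Demand slope: (374 − 358)/(19 − 23) = -4, so Qd = 450 − 4P.
Supply slope: (352 − 346)/(12 − 11) = 6, so Qs = 6P + 280.
Before the tax: set 450 − 4P = 6P + 280 → P* = $17, Q* = 382.
With the tax collected from suppliers, supply shifts: Qs = 6(P − 14) + 280.
Solving gives Q = 348.4 with consumers paying $25.4 and suppliers receiving $11.4 (the $14 wedge).
Revenue = t · Q = 14 · 348.4 = $4877.6.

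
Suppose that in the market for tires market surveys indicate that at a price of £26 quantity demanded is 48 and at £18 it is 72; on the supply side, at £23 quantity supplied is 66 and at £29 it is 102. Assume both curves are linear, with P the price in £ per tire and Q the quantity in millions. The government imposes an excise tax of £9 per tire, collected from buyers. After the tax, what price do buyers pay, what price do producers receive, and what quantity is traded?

Buyers pay £28; producers receive £19; quantity = 42.

Demand slope: (72 − 48)/(18 − 26) = -3, so Qd = 126 − 3P.
Supply slope: (102 − 66)/(29 − 23) = 6, so Qs = 6P − 72.
Without the tax, 126 − 3P = 6P − 72 gives 9P = 198, so P* = £22 and Q* = 60.
With the tax collected from buyers, demand (in seller-price terms) shifts: Qd = 126 − 3(P + 9).
Solving gives Q = 42 with buyers paying £28 and producers receiving £19 (the £9 wedge).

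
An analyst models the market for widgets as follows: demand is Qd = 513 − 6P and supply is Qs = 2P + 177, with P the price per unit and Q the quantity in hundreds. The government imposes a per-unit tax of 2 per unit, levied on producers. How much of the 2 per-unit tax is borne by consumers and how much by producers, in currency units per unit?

Before the tax: set 513 − 6P = 2P + 177 → P* = 42, Q* = 261.
With the tax collected from producers, supply shifts: Qs = 2(P − 2) + 177.
Solving gives Q = 258 with consumers paying 42.5 and producers receiving 40.5 (the 2 wedge).
Burden on consumers: 0.5; on producers: 1.5. (They sum to 2.)

Consumers bear 0.5 per unit; producers bear 1.5 per unit.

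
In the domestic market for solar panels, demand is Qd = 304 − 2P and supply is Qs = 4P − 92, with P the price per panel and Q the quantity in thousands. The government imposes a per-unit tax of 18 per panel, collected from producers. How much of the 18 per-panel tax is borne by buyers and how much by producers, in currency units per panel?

Before the tax: set 304 − 2P = 4P − 92 → P* = 66, Q* = 172.
With the tax collected from producers, supply shifts: Qs = 4(P − 18) − 92.
Solving gives Q = 148 with buyers paying 78 and producers receiving 60 (the 18 wedge).
Burden on buyers: 12; on producers: 6. (They sum to 18.)
The less price-elastic side of the market bears the larger share of a per-unit tax.

Buyers bear 12 per panel; producers bear 6 per panel.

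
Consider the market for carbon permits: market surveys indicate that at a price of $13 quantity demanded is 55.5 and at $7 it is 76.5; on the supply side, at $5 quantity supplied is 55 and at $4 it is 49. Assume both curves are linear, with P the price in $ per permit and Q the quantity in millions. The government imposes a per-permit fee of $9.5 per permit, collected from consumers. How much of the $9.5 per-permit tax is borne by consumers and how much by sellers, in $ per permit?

Demand slope: (76.5 − 55.5)/(7 − 13) = -3.5, so Qd = 101 − 3.5P.
Supply slope: (49 − 55)/(4 − 5) = 6, so Qs = 6P + 25.
Before the tax: set 101 − 3.5P = 6P + 25 → P* = $8, Q* = 73.
With the tax collected from consumers, demand (in seller-price terms) shifts: Qd = 101 − 3.5(P + 9.5).
New equilibrium: consumers pay $14, sellers receive $4.5, Q = 52. (Wedge: Pb − Ps = 9.5.)
Burden on consumers: $6; on sellers: $3.5. (They sum to $9.5.)

Consumers bear $6 per permit; sellers bear $3.5 per permit.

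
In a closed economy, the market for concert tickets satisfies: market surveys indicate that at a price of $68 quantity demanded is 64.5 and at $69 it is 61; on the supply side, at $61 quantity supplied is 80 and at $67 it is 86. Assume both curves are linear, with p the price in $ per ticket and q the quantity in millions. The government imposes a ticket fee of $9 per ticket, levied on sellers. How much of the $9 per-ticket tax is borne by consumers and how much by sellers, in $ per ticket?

Demand slope: (61 − 64.5)/(69 − 68) = -3.5, so qd = 302.5 − 3.5p.
Supply slope: (86 − 80)/(67 − 61) = 1, so qs = p + 19.
Before the tax: set 302.5 − 3.5p = p + 19 → p* = $63, q* = 82.
With the tax collected from sellers, supply shifts: qs = (p − 9) + 19.
Solving gives q = 75 with consumers paying $65 and sellers receiving $56 (the $9 wedge).
Burden on consumers: $2; on sellers: $7. (They sum to $9.)
The less price-elastic side of the market bears the larger share of a per-unit tax.

Consumers bear $2 per ticket; sellers bear $7 per ticket.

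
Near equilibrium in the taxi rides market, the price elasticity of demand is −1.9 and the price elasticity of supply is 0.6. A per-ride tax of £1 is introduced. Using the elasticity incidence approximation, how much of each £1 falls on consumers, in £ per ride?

Incidence ratio: consumers' share ≈ εs / (εs + |εd|) = 0.6 / (0.6 + 1.9) = 0.24.
So consumers bear ≈ 0.24 × £1 = £0.24; suppliers bear £0.76.

Consumers bear ≈ £0.24 per ride.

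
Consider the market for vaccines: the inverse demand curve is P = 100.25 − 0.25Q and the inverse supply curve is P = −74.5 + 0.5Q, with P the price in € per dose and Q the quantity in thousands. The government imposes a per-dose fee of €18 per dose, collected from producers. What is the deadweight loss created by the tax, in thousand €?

Rewrite in direct form: Qd = 401 − 4P and Qs = 2P + 149.
Before the tax: set 401 − 4P = 2P + 149 → P* = €42, Q* = 233.
With the tax collected from producers, supply shifts: Qs = 2(P − 18) + 149.
Solving gives Q = 209 with buyers paying €48 and producers receiving €30 (the €18 wedge).
Quantity falls by |ΔQ| = |233 − 209| = 24.
DWL = ½ · t · |ΔQ| = ½ · 18 · 24 = €216.

Deadweight loss = €216 thousand.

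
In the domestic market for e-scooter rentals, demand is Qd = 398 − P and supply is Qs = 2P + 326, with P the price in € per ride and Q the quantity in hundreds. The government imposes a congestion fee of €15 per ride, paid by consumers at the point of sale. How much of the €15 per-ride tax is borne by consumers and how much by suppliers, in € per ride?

Consumers bear €10 per ride; suppliers bear €5 per ride.

Before the tax: set 398 − P = 2P + 326 → P* = €24, Q* = 374.
With the tax collected from consumers, demand (in seller-price terms) shifts: Qd = 398 − (P + 15).
Solving gives Q = 364 with consumers paying €34 and suppliers receiving €19 (the €15 wedge).
Burden on consumers: €10; on suppliers: €5. (They sum to €15.)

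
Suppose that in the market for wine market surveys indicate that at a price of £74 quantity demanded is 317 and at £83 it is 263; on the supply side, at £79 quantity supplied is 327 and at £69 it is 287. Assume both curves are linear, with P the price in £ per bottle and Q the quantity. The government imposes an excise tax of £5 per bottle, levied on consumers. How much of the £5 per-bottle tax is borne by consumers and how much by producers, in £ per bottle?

Consumers bear £2 per bottle; producers bear £3 per bottle.

Demand slope: (263 − 317)/(83 − 74) = -6, so Qd = 761 − 6P.
Supply slope: (287 − 327)/(69 − 79) = 4, so Qs = 4P + 11.
Without the tax, 761 − 6P = 4P + 11 gives 10P = 750, so P* = £75 and Q* = 311.
With the tax collected from consumers, demand (in seller-price terms) shifts: Qd = 761 − 6(P + 5).
Solving gives Q = 299 with consumers paying £77 and producers receiving £72 (the £5 wedge).
Burden on consumers: £2; on producers: £3. (They sum to £5.)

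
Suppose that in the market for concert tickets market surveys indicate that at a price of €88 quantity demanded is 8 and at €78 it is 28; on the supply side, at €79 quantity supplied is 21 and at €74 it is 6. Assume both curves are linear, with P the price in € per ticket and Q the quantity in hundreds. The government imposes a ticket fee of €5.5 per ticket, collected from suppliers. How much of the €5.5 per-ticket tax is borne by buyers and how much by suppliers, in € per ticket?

Buyers bear €3.3 per ticket; suppliers bear €2.2 per ticket.

Demand slope: (28 − 8)/(78 − 88) = -2, so Qd = 184 − 2P.
Supply slope: (6 − 21)/(74 − 79) = 3, so Qs = 3P − 216.
Without the tax, 184 − 2P = 3P − 216 gives 5P = 400, so P* = €80 and Q* = 24.
With the tax collected from suppliers, supply shifts: Qs = 3(P − 5.5) − 216.
Solving gives Q = 17.4 with buyers paying €83.3 and suppliers receiving €77.8 (the €5.5 wedge).
Burden on buyers: €3.3; on suppliers: €2.2. (They sum to €5.5.)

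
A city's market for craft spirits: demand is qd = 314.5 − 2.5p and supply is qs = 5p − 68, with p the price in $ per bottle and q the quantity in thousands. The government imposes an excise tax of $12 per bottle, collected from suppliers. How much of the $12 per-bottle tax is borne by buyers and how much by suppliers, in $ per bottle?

Without the tax, 314.5 − 2.5p = 5p − 68 gives 7.5p = 382.5, so p* = $51 and q* = 187.
With the tax collected from suppliers, supply shifts: qs = 5(p − 12) − 68.
New equilibrium: buyers pay $59, suppliers receive $47, q = 167. (Wedge: pb − ps = 12.)
Burden on buyers: $8; on suppliers: $4. (They sum to $12.)

Buyers bear $8 per bottle; suppliers bear $4 per bottle.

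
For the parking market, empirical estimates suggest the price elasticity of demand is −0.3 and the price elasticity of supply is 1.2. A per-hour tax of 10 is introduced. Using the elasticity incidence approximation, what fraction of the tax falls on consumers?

Incidence ratio: consumers' share ≈ εs / (εs + |εd|) = 1.2 / (1.2 + 0.3) = 0.8.
Supply is the more elastic side, so consumers bear the larger share.

Consumers' share ≈ 0.8.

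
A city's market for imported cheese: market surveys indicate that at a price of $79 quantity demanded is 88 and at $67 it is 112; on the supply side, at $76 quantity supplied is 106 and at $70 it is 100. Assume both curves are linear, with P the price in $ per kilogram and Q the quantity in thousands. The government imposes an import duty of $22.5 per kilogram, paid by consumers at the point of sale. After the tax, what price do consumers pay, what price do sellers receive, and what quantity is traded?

Demand slope: (112 − 88)/(67 − 79) = -2, so Qd = 246 − 2P.
Supply slope: (100 − 106)/(70 − 76) = 1, so Qs = P + 30.
Before the tax: set 246 − 2P = P + 30 → P* = $72, Q* = 102.
With the tax collected from consumers, demand (in seller-price terms) shifts: Qd = 246 − 2(P + 22.5).
Solving gives Q = 87 with consumers paying $79.5 and sellers receiving $57 (the $22.5 wedge).

Consumers pay $79.5; sellers receive $57; quantity = 87.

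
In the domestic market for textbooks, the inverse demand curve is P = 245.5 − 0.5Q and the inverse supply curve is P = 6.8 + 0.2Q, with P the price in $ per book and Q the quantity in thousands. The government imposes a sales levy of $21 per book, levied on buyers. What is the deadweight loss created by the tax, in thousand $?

Inverting to Q(P) form: Qd = 491 − 2P; Qs = 5P − 34.
Without the tax, 491 − 2P = 5P − 34 gives 7P = 525, so P* = $75 and Q* = 341.
With the tax collected from buyers, demand (in seller-price terms) shifts: Qd = 491 − 2(P + 21).
Solving gives Q = 311 with buyers paying $90 and sellers receiving $69 (the $21 wedge).
Quantity falls by |ΔQ| = |341 − 311| = 30.
DWL = ½ · t · |ΔQ| = ½ · 21 · 30 = $315.

Deadweight loss = $315 thousand.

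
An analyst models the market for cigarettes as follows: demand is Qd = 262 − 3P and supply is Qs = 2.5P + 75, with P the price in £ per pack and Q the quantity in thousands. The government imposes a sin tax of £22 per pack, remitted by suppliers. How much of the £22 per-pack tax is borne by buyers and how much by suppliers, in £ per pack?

Without the tax, 262 − 3P = 2.5P + 75 gives 5.5P = 187, so P* = £34 and Q* = 160.
With the tax collected from suppliers, supply shifts: Qs = 2.5(P − 22) + 75.
Solving gives Q = 130 with buyers paying £44 and suppliers receiving £22 (the £22 wedge).
Burden on buyers: £10; on suppliers: £12. (They sum to £22.)
The less price-elastic side of the market bears the larger share of a per-unit tax.

Buyers bear £10 per pack; suppliers bear £12 per pack.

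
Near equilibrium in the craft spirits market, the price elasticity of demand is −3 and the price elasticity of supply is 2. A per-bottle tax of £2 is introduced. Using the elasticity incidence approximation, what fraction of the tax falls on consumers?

Incidence ratio: consumers' share ≈ εs / (εs + |εd|) = 2 / (2 + 3) = 0.4.
Supply is the less elastic side, so consumers bear the smaller share.

Consumers' share ≈ 0.4.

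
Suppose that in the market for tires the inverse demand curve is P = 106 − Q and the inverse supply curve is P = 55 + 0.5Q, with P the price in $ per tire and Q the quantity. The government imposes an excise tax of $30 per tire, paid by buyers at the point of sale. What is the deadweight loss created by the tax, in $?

Rewrite in direct form: Qd = 106 − P and Qs = 2P − 110.
Without the tax, 106 − P = 2P − 110 gives 3P = 216, so P* = $72 and Q* = 34.
With the tax collected from buyers, demand (in seller-price terms) shifts: Qd = 106 − (P + 30).
New equilibrium: buyers pay $92, producers receive $62, Q = 14. (Wedge: Pb − Ps = 30.)
Quantity falls by |ΔQ| = |34 − 14| = 20.
DWL = ½ · t · |ΔQ| = ½ · 30 · 20 = $300.

Deadweight loss = $300.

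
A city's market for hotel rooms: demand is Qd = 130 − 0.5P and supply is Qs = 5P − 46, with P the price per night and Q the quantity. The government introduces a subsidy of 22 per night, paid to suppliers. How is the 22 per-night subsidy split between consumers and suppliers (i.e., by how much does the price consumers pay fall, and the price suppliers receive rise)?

Consumers gain 20 per night; suppliers gain 2 per night.

Before the subsidy: set 130 − 0.5P = 5P − 46 → P* = 32, Q* = 114.
With a per-unit subsidy paid to suppliers, each receives P + 22 per unit sold, so supply becomes Qs = 5(P + 22) − 46.
New equilibrium: consumers pay 12, suppliers receive 34, Q = 124. (Wedge: Pb − Ps = −22.)
Gain to consumers: 20; to suppliers: 2. (They sum to 22.)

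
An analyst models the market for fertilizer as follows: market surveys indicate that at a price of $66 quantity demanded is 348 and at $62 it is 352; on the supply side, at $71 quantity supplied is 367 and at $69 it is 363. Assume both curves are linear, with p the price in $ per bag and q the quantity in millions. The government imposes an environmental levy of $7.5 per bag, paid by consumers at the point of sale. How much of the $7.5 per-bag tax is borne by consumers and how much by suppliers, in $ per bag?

Demand slope: (352 − 348)/(62 − 66) = -1, so qd = 414 − p.
Supply slope: (363 − 367)/(69 − 71) = 2, so qs = 2p + 225.
Before the tax: set 414 − p = 2p + 225 → p* = $63, q* = 351.
With the tax collected from consumers, demand (in seller-price terms) shifts: qd = 414 − (p + 7.5).
New equilibrium: consumers pay $68, suppliers receive $60.5, q = 346. (Wedge: pb − ps = 7.5.)
Burden on consumers: $5; on suppliers: $2.5. (They sum to $7.5.)

Consumers bear $5 per bag; suppliers bear $2.5 per bag.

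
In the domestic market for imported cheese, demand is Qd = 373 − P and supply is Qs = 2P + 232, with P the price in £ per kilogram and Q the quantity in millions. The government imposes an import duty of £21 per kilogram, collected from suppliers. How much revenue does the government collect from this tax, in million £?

Tax revenue = £6552 million.

Before the tax: set 373 − P = 2P + 232 → P* = £47, Q* = 326.
With the tax collected from suppliers, supply shifts: Qs = 2(P − 21) + 232.
Solving gives Q = 312 with buyers paying £61 and suppliers receiving £40 (the £21 wedge).
Revenue = t · Q = 21 · 312 = £6552.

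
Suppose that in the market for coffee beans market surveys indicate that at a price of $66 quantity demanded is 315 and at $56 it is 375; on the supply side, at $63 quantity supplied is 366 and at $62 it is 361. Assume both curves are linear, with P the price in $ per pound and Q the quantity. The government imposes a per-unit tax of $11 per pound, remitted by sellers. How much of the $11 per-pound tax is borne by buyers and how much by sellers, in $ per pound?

Buyers bear $5 per pound; sellers bear $6 per pound.

Demand slope: (375 − 315)/(56 − 66) = -6, so Qd = 711 − 6P.
Supply slope: (361 − 366)/(62 − 63) = 5, so Qs = 5P + 51.
Without the tax, 711 − 6P = 5P + 51 gives 11P = 660, so P* = $60 and Q* = 351.
With the tax collected from sellers, supply shifts: Qs = 5(P − 11) + 51.
Solving gives Q = 321 with buyers paying $65 and sellers receiving $54 (the $11 wedge).
Burden on buyers: $5; on sellers: $6. (They sum to $11.)
The less price-elastic side of the market bears the larger share of a per-unit tax.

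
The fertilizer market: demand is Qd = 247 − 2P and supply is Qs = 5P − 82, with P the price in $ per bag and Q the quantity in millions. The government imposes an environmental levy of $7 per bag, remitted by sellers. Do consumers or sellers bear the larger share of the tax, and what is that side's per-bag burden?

Consumers bear the larger share: $5 per bag.

Before the tax: set 247 − 2P = 5P − 82 → P* = $47, Q* = 153.
With the tax collected from sellers, supply shifts: Qs = 5(P − 7) − 82.
Solving gives Q = 143 with consumers paying $52 and sellers receiving $45 (the $7 wedge).
Per-bag burden: consumers $5, sellers $2.
Consumers take the larger share because demand is less price-elastic here (demand slope 2 vs supply slope 5).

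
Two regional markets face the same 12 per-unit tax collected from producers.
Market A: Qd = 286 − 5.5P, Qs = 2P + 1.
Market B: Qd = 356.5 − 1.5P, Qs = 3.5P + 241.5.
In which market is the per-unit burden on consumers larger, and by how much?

Market B, by 5.2.

Market A: pre-tax P* = 38, Q* = 77; post-tax Q = 59.4; per-unit burden on consumers = 3.2.
Market B: pre-tax P* = 23, Q* = 322; post-tax Q = 309.4; per-unit burden on consumers = 8.4.
Difference: 3.2 vs 8.4 → market B is larger by 5.2.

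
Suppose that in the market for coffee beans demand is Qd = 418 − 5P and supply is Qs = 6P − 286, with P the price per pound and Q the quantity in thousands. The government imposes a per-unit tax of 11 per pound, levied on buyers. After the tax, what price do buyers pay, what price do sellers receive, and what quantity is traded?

Before the tax: set 418 − 5P = 6P − 286 → P* = 64, Q* = 98.
With the tax collected from buyers, demand (in seller-price terms) shifts: Qd = 418 − 5(P + 11).
New equilibrium: buyers pay 70, sellers receive 59, Q = 68. (Wedge: Pb − Ps = 11.)

Buyers pay 70; sellers receive 59; quantity = 68.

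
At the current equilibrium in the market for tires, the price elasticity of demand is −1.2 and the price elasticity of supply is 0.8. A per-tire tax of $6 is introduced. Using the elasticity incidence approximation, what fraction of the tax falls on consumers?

Consumers' share ≈ 0.4.

Incidence ratio: consumers' share ≈ εs / (εs + |εd|) = 0.8 / (0.8 + 1.2) = 0.4.
Supply is the less elastic side, so consumers bear the smaller share.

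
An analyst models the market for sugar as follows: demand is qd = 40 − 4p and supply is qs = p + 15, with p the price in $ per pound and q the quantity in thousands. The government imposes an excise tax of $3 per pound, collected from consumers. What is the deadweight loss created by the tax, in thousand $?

Deadweight loss = $3.6 thousand.

Before the tax: set 40 − 4p = p + 15 → p* = $5, q* = 20.
With the tax collected from consumers, demand (in seller-price terms) shifts: qd = 40 − 4(p + 3).
New equilibrium: consumers pay $5.6, sellers receive $2.6, q = 17.6. (Wedge: pb − ps = 3.)
Quantity falls by |ΔQ| = |20 − 17.6| = 2.4.
DWL = ½ · t · |ΔQ| = ½ · 3 · 2.4 = $3.6.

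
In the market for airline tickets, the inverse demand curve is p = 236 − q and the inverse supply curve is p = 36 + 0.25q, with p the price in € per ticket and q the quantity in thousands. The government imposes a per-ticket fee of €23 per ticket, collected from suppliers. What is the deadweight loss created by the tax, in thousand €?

Inverting to q(p) form: qd = 236 − p; qs = 4p − 144.
Without the tax, 236 − p = 4p − 144 gives 5p = 380, so p* = €76 and q* = 160.
With the tax collected from suppliers, supply shifts: qs = 4(p − 23) − 144.
New equilibrium: buyers pay €94.4, suppliers receive €71.4, q = 141.6. (Wedge: pb − ps = 23.)
Quantity falls by |ΔQ| = |160 − 141.6| = 18.4.
DWL = ½ · t · |ΔQ| = ½ · 23 · 18.4 = €211.6.

Deadweight loss = €211.6 thousand.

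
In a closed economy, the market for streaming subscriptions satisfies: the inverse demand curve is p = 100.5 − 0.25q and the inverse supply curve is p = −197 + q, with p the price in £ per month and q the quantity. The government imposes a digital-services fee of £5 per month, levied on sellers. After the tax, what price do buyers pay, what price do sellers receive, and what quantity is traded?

Rewrite in direct form: qd = 402 − 4p and qs = p + 197.
Before the tax: set 402 − 4p = p + 197 → p* = £41, q* = 238.
With the tax collected from sellers, supply shifts: qs = (p − 5) + 197.
Solving gives q = 234 with buyers paying £42 and sellers receiving £37 (the £5 wedge).
The less price-elastic side of the market bears the larger share of a per-unit tax.

Buyers pay £42; sellers receive £37; quantity = 234.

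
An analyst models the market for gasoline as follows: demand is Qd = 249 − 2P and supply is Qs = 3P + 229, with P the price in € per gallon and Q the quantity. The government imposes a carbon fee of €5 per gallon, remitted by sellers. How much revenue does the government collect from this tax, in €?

Tax revenue = €1175.

Before the tax: set 249 − 2P = 3P + 229 → P* = €4, Q* = 241.
With the tax collected from sellers, supply shifts: Qs = 3(P − 5) + 229.
New equilibrium: consumers pay €7, sellers receive €2, Q = 235. (Wedge: Pb − Ps = 5.)
Revenue = t · Q = 5 · 235 = €1175.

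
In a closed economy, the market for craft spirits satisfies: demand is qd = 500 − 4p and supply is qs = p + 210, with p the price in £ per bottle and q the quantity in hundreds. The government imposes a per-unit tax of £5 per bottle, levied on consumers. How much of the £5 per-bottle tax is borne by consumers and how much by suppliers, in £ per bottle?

Without the tax, 500 − 4p = p + 210 gives 5p = 290, so p* = £58 and q* = 268.
With the tax collected from consumers, demand (in seller-price terms) shifts: qd = 500 − 4(p + 5).
New equilibrium: consumers pay £59, suppliers receive £54, q = 264. (Wedge: pb − ps = 5.)
Burden on consumers: £1; on suppliers: £4. (They sum to £5.)
The less price-elastic side of the market bears the larger share of a per-unit tax.

Consumers bear £1 per bottle; suppliers bear £4 per bottle.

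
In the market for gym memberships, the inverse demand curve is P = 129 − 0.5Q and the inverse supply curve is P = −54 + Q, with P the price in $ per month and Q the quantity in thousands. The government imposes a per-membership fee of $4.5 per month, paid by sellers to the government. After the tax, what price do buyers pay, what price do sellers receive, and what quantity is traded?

Buyers pay $69.5; sellers receive $65; quantity = 119.

Inverting to Q(P) form: Qd = 258 − 2P; Qs = P + 54.
Without the tax, 258 − 2P = P + 54 gives 3P = 204, so P* = $68 and Q* = 122.
With the tax collected from sellers, supply shifts: Qs = (P − 4.5) + 54.
Solving gives Q = 119 with buyers paying $69.5 and sellers receiving $65 (the $4.5 wedge).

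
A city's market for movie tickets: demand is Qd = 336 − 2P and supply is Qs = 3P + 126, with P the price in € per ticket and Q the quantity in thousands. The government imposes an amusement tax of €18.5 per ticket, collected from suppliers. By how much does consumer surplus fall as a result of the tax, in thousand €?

Consumer surplus falls by €2673.99 thousand.

Without the tax, 336 − 2P = 3P + 126 gives 5P = 210, so P* = €42 and Q* = 252.
With the tax collected from suppliers, supply shifts: Qs = 3(P − 18.5) + 126.
Solving gives Q = 229.8 with buyers paying €53.1 and suppliers receiving €34.6 (the €18.5 wedge).
ΔCS is the trapezoid between Q = 229.8 and Q = 252 of height €11.1: ½ · (252 + 229.8) · 11.1 = €2673.99.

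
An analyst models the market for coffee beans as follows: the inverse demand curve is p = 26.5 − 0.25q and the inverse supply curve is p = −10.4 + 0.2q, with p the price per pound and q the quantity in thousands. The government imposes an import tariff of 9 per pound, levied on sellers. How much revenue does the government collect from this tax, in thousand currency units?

Rewrite in direct form: qd = 106 − 4p and qs = 5p + 52.
Without the tax, 106 − 4p = 5p + 52 gives 9p = 54, so p* = 6 and q* = 82.
With the tax collected from sellers, supply shifts: qs = 5(p − 9) + 52.
New equilibrium: consumers pay 11, sellers receive 2, q = 62. (Wedge: pb − ps = 9.)
Revenue = t · Q = 9 · 62 = 558.

Tax revenue = 558 thousand.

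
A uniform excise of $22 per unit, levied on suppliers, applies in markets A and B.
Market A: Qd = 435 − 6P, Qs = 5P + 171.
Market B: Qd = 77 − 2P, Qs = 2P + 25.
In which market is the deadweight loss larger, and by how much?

Market A, by $418.

Market A: pre-tax P* = $24, Q* = 291; post-tax Q = 231; deadweight loss = $660.
Market B: pre-tax P* = $13, Q* = 51; post-tax Q = 29; deadweight loss = $242.
Difference: $660 vs $242 → market A is larger by $418.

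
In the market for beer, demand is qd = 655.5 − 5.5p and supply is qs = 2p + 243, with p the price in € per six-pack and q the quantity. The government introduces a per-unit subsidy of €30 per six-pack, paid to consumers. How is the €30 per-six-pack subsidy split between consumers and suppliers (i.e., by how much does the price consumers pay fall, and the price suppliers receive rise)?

Consumers gain €8 per six-pack; suppliers gain €22 per six-pack.

Without the subsidy, 655.5 − 5.5p = 2p + 243 gives 7.5p = 412.5, so p* = €55 and q* = 353.
With a per-unit subsidy paid to consumers, each effectively pays p − 30, so demand becomes qd = 655.5 − 5.5(p − 30).
Solving gives q = 397 with consumers paying €47 and suppliers receiving €77 (the €30 wedge).
Gain to consumers: €8; to suppliers: €22. (They sum to €30.)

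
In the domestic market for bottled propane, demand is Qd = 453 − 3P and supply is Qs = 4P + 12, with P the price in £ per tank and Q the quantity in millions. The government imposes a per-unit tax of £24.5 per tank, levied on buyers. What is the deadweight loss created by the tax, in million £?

Deadweight loss = £514.5 million.

Before the tax: set 453 − 3P = 4P + 12 → P* = £63, Q* = 264.
With the tax collected from buyers, demand (in seller-price terms) shifts: Qd = 453 − 3(P + 24.5).
Solving gives Q = 222 with buyers paying £77 and producers receiving £52.5 (the £24.5 wedge).
Quantity falls by |ΔQ| = |264 − 222| = 42.
DWL = ½ · t · |ΔQ| = ½ · 24.5 · 42 = £514.5.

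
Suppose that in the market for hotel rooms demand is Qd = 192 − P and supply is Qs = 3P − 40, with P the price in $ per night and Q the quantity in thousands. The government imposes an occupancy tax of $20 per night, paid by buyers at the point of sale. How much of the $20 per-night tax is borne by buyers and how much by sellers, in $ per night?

Without the tax, 192 − P = 3P − 40 gives 4P = 232, so P* = $58 and Q* = 134.
With the tax collected from buyers, demand (in seller-price terms) shifts: Qd = 192 − (P + 20).
New equilibrium: buyers pay $73, sellers receive $53, Q = 119. (Wedge: Pb − Ps = 20.)
Burden on buyers: $15; on sellers: $5. (They sum to $20.)
The less price-elastic side of the market bears the larger share of a per-unit tax.

Buyers bear $15 per night; sellers bear $5 per night.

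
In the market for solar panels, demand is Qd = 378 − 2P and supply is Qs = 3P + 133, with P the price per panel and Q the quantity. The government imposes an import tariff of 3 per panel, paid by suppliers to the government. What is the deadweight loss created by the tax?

Without the tax, 378 − 2P = 3P + 133 gives 5P = 245, so P* = 49 and Q* = 280.
With the tax collected from suppliers, supply shifts: Qs = 3(P − 3) + 133.
Solving gives Q = 276.4 with buyers paying 50.8 and suppliers receiving 47.8 (the 3 wedge).
Quantity falls by |ΔQ| = |280 − 276.4| = 3.6.
DWL = ½ · t · |ΔQ| = ½ · 3 · 3.6 = 5.4.

Deadweight loss = 5.4.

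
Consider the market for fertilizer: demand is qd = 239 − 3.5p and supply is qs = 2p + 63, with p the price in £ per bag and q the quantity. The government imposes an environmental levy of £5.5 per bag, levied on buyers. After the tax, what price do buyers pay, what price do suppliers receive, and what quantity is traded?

Without the tax, 239 − 3.5p = 2p + 63 gives 5.5p = 176, so p* = £32 and q* = 127.
With the tax collected from buyers, demand (in seller-price terms) shifts: qd = 239 − 3.5(p + 5.5).
New equilibrium: buyers pay £34, suppliers receive £28.5, q = 120. (Wedge: pb − ps = 5.5.)

Buyers pay £34; suppliers receive £28.5; quantity = 120.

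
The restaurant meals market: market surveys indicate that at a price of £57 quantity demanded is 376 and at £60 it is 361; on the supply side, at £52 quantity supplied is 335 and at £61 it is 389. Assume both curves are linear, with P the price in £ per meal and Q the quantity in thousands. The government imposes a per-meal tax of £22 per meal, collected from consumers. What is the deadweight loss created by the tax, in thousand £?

Demand slope: (361 − 376)/(60 − 57) = -5, so Qd = 661 − 5P.
Supply slope: (389 − 335)/(61 − 52) = 6, so Qs = 6P + 23.
Without the tax, 661 − 5P = 6P + 23 gives 11P = 638, so P* = £58 and Q* = 371.
With the tax collected from consumers, demand (in seller-price terms) shifts: Qd = 661 − 5(P + 22).
New equilibrium: consumers pay £70, producers receive £48, Q = 311. (Wedge: Pb − Ps = 22.)
Quantity falls by |ΔQ| = |371 − 311| = 60.
DWL = ½ · t · |ΔQ| = ½ · 22 · 60 = £660.

Deadweight loss = £660 thousand.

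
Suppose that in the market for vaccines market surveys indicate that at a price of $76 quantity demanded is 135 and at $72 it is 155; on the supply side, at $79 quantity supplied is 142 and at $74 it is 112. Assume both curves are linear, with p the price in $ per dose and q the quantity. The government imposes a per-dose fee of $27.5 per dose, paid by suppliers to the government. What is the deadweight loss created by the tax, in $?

Deadweight loss = $1031.25.

Demand slope: (155 − 135)/(72 − 76) = -5, so qd = 515 − 5p.
Supply slope: (112 − 142)/(74 − 79) = 6, so qs = 6p − 332.
Without the tax, 515 − 5p = 6p − 332 gives 11p = 847, so p* = $77 and q* = 130.
With the tax collected from suppliers, supply shifts: qs = 6(p − 27.5) − 332.
Solving gives q = 55 with buyers paying $92 and suppliers receiving $64.5 (the $27.5 wedge).
Quantity falls by |ΔQ| = |130 − 55| = 75.
DWL = ½ · t · |ΔQ| = ½ · 27.5 · 75 = $1031.25.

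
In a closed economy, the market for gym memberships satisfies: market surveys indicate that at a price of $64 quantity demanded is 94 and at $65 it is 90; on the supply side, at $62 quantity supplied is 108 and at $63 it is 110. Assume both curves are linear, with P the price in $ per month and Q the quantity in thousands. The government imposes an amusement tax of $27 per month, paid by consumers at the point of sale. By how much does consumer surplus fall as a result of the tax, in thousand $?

Consumer surplus falls by $792 thousand.

Demand slope: (90 − 94)/(65 − 64) = -4, so Qd = 350 − 4P.
Supply slope: (110 − 108)/(63 − 62) = 2, so Qs = 2P − 16.
Before the tax: set 350 − 4P = 2P − 16 → P* = $61, Q* = 106.
With the tax collected from consumers, demand (in seller-price terms) shifts: Qd = 350 − 4(P + 27).
New equilibrium: consumers pay $70, suppliers receive $43, Q = 70. (Wedge: Pb − Ps = 27.)
ΔCS is the trapezoid between Q = 70 and Q = 106 of height $9: ½ · (106 + 70) · 9 = $792.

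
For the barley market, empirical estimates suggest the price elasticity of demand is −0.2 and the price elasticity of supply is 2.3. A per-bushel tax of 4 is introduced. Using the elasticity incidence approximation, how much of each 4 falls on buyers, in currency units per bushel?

Incidence ratio: buyers' share ≈ εs / (εs + |εd|) = 2.3 / (2.3 + 0.2) = 0.92.
So buyers bear ≈ 0.92 × 4 = 3.68; suppliers bear 0.32.

Buyers bear ≈ 3.68 per bushel.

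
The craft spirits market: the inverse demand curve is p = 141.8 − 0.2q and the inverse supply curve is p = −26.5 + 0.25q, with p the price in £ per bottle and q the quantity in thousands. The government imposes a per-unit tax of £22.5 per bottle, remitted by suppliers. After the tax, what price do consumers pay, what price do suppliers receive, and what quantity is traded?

Inverting to q(p) form: qd = 709 − 5p; qs = 4p + 106.
Before the tax: set 709 − 5p = 4p + 106 → p* = £67, q* = 374.
With the tax collected from suppliers, supply shifts: qs = 4(p − 22.5) + 106.
New equilibrium: consumers pay £77, suppliers receive £54.5, q = 324. (Wedge: pb − ps = 22.5.)
The less price-elastic side of the market bears the larger share of a per-unit tax.

Consumers pay £77; suppliers receive £54.5; quantity = 324.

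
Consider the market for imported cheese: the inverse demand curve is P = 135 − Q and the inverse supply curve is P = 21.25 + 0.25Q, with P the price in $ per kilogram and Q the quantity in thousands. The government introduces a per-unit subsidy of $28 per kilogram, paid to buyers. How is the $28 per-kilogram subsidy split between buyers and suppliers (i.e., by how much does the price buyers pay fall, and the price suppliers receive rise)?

Buyers gain $22.4 per kilogram; suppliers gain $5.6 per kilogram.

Inverting to Q(P) form: Qd = 135 − P; Qs = 4P − 85.
Before the subsidy: set 135 − P = 4P − 85 → P* = $44, Q* = 91.
With a per-unit subsidy paid to buyers, each effectively pays P − 28, so demand becomes Qd = 135 − (P − 28).
Solving gives Q = 113.4 with buyers paying $21.6 and suppliers receiving $49.6 (the $28 wedge).
Gain to buyers: $22.4; to suppliers: $5.6. (They sum to $28.)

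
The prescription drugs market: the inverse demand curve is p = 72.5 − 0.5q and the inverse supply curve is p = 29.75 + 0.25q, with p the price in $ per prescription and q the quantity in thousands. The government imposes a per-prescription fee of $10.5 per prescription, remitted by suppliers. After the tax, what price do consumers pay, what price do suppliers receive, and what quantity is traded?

Rewrite in direct form: qd = 145 − 2p and qs = 4p − 119.
Without the tax, 145 − 2p = 4p − 119 gives 6p = 264, so p* = $44 and q* = 57.
With the tax collected from suppliers, supply shifts: qs = 4(p − 10.5) − 119.
Solving gives q = 43 with consumers paying $51 and suppliers receiving $40.5 (the $10.5 wedge).
The less price-elastic side of the market bears the larger share of a per-unit tax.

Consumers pay $51; suppliers receive $40.5; quantity = 43.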